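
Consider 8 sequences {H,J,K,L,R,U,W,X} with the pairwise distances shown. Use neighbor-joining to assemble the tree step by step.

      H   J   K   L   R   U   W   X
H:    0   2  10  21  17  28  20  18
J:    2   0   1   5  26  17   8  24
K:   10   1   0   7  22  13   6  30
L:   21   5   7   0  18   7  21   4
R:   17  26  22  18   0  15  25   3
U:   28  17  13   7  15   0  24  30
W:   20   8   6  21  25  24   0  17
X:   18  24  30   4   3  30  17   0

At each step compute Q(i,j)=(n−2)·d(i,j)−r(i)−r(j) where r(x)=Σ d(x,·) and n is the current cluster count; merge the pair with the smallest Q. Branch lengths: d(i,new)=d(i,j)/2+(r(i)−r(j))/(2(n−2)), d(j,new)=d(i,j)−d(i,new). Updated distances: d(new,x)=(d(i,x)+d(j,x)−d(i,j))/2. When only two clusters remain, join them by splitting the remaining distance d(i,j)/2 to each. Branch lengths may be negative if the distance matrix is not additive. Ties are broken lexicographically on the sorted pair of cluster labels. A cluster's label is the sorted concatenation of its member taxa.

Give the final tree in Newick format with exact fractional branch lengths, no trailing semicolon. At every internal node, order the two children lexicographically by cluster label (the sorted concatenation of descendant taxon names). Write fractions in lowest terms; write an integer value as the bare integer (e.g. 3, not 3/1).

1. join R+X (d=3, Q=-234) ⇒ RX; edges |R|=3/2, |X|=3/2
  updated: d(H,RX)=16, d(J,RX)=47/2, d(K,RX)=49/2, d(L,RX)=19/2, d(RX,U)=21, d(RX,W)=39/2
2. join L+U (d=7, Q=-291/2) ⇒ LU; edges |L|=-9/20, |U|=149/20
  updated: d(H,LU)=21, d(J,LU)=15/2, d(K,LU)=13/2, d(LU,RX)=47/4, d(LU,W)=19
3. join LU+RX (d=47/4, Q=-114) ⇒ LRUX; edges |LU|=35/16, |RX|=153/16
  updated: d(H,LRUX)=101/8, d(J,LRUX)=77/8, d(K,LRUX)=77/8, d(LRUX,W)=107/8
4. join H+J (d=2, Q=-237/4) ⇒ HJ; edges |H|=5, |J|=-3
  updated: d(HJ,K)=9/2, d(HJ,LRUX)=81/8, d(HJ,W)=13
5. join HJ+LRUX (d=81/8, Q=-81/2) ⇒ HJLRUX; edges |HJ|=59/16, |LRUX|=103/16
  updated: d(HJLRUX,K)=2, d(HJLRUX,W)=65/8
6. join HJLRUX+K (d=2, Q=-129/8) ⇒ HJKLRUX; edges |HJLRUX|=33/16, |K|=-1/16
  updated: d(HJKLRUX,W)=97/16
7. join HJKLRUX+W (d=97/16) ⇒ HJKLRUWX; edges |HJKLRUX|=97/32, |W|=97/32
final tree: ((((H:5,J:-3):59/16,((L:-9/20,U:149/20):35/16,(R:3/2,X:3/2):153/16):103/16):33/16,K:-1/16):97/32,W:97/32)
total length: 671/16

((((H:5,J:-3):59/16,((L:-9/20,U:149/20):35/16,(R:3/2,X:3/2):153/16):103/16):33/16,K:-1/16):97/32,W:97/32)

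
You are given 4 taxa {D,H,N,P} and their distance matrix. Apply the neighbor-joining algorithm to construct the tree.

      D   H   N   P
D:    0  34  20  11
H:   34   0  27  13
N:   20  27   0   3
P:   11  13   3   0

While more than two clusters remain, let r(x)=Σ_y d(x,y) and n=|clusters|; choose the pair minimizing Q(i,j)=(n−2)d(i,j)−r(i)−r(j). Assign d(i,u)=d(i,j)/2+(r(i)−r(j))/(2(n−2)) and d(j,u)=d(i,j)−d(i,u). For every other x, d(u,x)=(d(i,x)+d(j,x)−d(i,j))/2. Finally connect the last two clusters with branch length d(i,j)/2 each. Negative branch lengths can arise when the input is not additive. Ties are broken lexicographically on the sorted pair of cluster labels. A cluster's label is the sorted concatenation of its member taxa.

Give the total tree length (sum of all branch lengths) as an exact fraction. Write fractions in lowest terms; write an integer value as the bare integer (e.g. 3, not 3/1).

1. join D+N (d=20, Q=-75) ⇒ DN; edges |D|=55/4, |N|=25/4
  updated: d(DN,H)=41/2, d(DN,P)=-3
2. join DN+H (d=41/2, Q=-61/2) ⇒ DHN; edges |DN|=9/4, |H|=73/4
  updated: d(DHN,P)=-21/4
3. join DHN+P (d=-21/4) ⇒ DHNP; edges |DHN|=-21/8, |P|=-21/8
final tree: (((D:55/4,N:25/4):9/4,H:73/4):-21/8,P:-21/8)
total length: 141/4

141/4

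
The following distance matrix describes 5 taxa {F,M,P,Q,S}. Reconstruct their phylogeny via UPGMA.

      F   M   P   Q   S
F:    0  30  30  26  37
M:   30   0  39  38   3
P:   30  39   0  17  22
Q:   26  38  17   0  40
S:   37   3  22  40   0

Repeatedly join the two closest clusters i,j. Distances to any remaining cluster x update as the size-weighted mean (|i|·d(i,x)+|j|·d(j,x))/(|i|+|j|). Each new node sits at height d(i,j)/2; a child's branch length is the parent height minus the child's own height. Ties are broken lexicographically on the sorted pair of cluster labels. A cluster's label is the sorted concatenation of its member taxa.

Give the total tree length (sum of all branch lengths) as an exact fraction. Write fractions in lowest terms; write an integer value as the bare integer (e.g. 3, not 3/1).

175/3

step 1: merge (M,S) at d=3; branch lengths M→3/2, S→3/2; new cluster MS
  updated: d(F,MS)=67/2, d(MS,P)=61/2, d(MS,Q)=39
step 2: merge (P,Q) at d=17; branch lengths P→17/2, Q→17/2; new cluster PQ
  updated: d(F,PQ)=28, d(MS,PQ)=139/4
step 3: merge (F,PQ) at d=28; branch lengths F→14, PQ→11/2; new cluster FPQ
  updated: d(FPQ,MS)=103/3
step 4: merge (FPQ,MS) at d=103/3; branch lengths FPQ→19/6, MS→47/3; new cluster FMPQS
final tree: ((F:14,(P:17/2,Q:17/2):11/2):19/6,(M:3/2,S:3/2):47/3)
total length: 175/3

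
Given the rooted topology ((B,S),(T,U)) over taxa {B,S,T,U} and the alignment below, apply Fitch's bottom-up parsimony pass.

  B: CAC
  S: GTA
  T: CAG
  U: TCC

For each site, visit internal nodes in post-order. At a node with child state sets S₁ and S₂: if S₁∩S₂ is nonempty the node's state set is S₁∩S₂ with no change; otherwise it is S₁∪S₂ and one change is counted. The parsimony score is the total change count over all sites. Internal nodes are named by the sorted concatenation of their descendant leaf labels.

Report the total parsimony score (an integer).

6

[col 0] BS: children B:{C}, S:{G} ∪→ {C,G}; cost 1
[col 0] TU: children T:{C}, U:{T} ∪→ {C,T}; cost 1
[col 0] BSTU: children BS:{C,G}, TU:{C,T} ∩→ {C}; cost 0
[col 1] BS: children B:{A}, S:{T} ∪→ {A,T}; cost 1
[col 1] TU: children T:{A}, U:{C} ∪→ {A,C}; cost 1
[col 1] BSTU: children BS:{A,T}, TU:{A,C} ∩→ {A}; cost 0
[col 2] BS: children B:{C}, S:{A} ∪→ {A,C}; cost 1
[col 2] TU: children T:{G}, U:{C} ∪→ {C,G}; cost 1
[col 2] BSTU: children BS:{A,C}, TU:{C,G} ∩→ {C}; cost 0
per-site changes: [2, 2, 2]; total = 6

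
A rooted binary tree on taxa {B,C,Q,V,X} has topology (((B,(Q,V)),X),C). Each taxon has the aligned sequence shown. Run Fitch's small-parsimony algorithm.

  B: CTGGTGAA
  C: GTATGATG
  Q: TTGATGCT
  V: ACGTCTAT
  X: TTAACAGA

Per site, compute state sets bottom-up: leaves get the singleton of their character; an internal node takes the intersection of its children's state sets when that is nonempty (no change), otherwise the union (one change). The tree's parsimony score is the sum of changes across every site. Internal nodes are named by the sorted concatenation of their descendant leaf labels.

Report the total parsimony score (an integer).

[col 0] QV: children Q:{T}, V:{A} ∪→ {A,T}; cost 1
[col 0] BQV: children B:{C}, QV:{A,T} ∪→ {A,C,T}; cost 1
[col 0] BQVX: children BQV:{A,C,T}, X:{T} ∩→ {T}; cost 0
[col 0] BCQVX: children BQVX:{T}, C:{G} ∪→ {G,T}; cost 1
[col 1] QV: children Q:{T}, V:{C} ∪→ {C,T}; cost 1
[col 1] BQV: children B:{T}, QV:{C,T} ∩→ {T}; cost 0
[col 1] BQVX: children BQV:{T}, X:{T} ∩→ {T}; cost 0
[col 1] BCQVX: children BQVX:{T}, C:{T} ∩→ {T}; cost 0
[col 2] QV: children Q:{G}, V:{G} ∩→ {G}; cost 0
[col 2] BQV: children B:{G}, QV:{G} ∩→ {G}; cost 0
[col 2] BQVX: children BQV:{G}, X:{A} ∪→ {A,G}; cost 1
[col 2] BCQVX: children BQVX:{A,G}, C:{A} ∩→ {A}; cost 0
[col 3] QV: children Q:{A}, V:{T} ∪→ {A,T}; cost 1
[col 3] BQV: children B:{G}, QV:{A,T} ∪→ {A,G,T}; cost 1
[col 3] BQVX: children BQV:{A,G,T}, X:{A} ∩→ {A}; cost 0
[col 3] BCQVX: children BQVX:{A}, C:{T} ∪→ {A,T}; cost 1
[col 4] QV: children Q:{T}, V:{C} ∪→ {C,T}; cost 1
[col 4] BQV: children B:{T}, QV:{C,T} ∩→ {T}; cost 0
[col 4] BQVX: children BQV:{T}, X:{C} ∪→ {C,T}; cost 1
[col 4] BCQVX: children BQVX:{C,T}, C:{G} ∪→ {C,G,T}; cost 1
[col 5] QV: children Q:{G}, V:{T} ∪→ {G,T}; cost 1
[col 5] BQV: children B:{G}, QV:{G,T} ∩→ {G}; cost 0
[col 5] BQVX: children BQV:{G}, X:{A} ∪→ {A,G}; cost 1
[col 5] BCQVX: children BQVX:{A,G}, C:{A} ∩→ {A}; cost 0
[col 6] QV: children Q:{C}, V:{A} ∪→ {A,C}; cost 1
[col 6] BQV: children B:{A}, QV:{A,C} ∩→ {A}; cost 0
[col 6] BQVX: children BQV:{A}, X:{G} ∪→ {A,G}; cost 1
[col 6] BCQVX: children BQVX:{A,G}, C:{T} ∪→ {A,G,T}; cost 1
[col 7] QV: children Q:{T}, V:{T} ∩→ {T}; cost 0
[col 7] BQV: children B:{A}, QV:{T} ∪→ {A,T}; cost 1
[col 7] BQVX: children BQV:{A,T}, X:{A} ∩→ {A}; cost 0
[col 7] BCQVX: children BQVX:{A}, C:{G} ∪→ {A,G}; cost 1
per-site changes: [3, 1, 1, 3, 3, 2, 3, 2]; total = 18

18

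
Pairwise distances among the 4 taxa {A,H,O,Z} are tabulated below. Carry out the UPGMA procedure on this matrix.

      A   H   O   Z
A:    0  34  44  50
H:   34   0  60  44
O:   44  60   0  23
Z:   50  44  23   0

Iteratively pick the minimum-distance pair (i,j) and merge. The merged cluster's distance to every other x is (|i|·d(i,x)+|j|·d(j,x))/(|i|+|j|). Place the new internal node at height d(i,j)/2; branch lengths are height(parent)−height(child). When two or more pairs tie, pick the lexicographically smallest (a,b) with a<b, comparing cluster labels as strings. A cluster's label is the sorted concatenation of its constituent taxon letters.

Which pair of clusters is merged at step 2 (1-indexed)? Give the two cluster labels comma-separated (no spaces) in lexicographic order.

A,H

iteration 1: select O,Z (d=23); attach at lengths (23/2, 23/2); label the merged cluster OZ
  updated: d(A,OZ)=47, d(H,OZ)=52
iteration 2: select A,H (d=34); attach at lengths (17, 17); label the merged cluster AH
  updated: d(AH,OZ)=99/2
iteration 3: select AH,OZ (d=99/2); attach at lengths (31/4, 53/4); label the merged cluster AHOZ
final tree: ((A:17,H:17):31/4,(O:23/2,Z:23/2):53/4)
total length: 78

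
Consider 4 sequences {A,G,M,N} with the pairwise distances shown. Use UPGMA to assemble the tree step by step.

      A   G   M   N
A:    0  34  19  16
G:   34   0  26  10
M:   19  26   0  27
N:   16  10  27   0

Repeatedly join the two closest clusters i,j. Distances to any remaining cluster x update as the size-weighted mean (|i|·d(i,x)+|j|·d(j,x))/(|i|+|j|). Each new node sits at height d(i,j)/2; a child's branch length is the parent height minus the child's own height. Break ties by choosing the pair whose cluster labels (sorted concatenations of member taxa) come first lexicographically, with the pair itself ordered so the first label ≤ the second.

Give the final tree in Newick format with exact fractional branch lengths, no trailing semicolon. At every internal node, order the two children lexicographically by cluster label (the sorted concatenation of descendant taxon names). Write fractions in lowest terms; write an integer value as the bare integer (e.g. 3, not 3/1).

((A:19/2,M:19/2):27/8,(G:5,N:5):63/8)

iteration 1: select G,N (d=10); attach at lengths (5, 5); label the merged cluster GN
  updated: d(A,GN)=25, d(GN,M)=53/2
iteration 2: select A,M (d=19); attach at lengths (19/2, 19/2); label the merged cluster AM
  updated: d(AM,GN)=103/4
iteration 3: select AM,GN (d=103/4); attach at lengths (27/8, 63/8); label the merged cluster AGMN
final tree: ((A:19/2,M:19/2):27/8,(G:5,N:5):63/8)
total length: 161/4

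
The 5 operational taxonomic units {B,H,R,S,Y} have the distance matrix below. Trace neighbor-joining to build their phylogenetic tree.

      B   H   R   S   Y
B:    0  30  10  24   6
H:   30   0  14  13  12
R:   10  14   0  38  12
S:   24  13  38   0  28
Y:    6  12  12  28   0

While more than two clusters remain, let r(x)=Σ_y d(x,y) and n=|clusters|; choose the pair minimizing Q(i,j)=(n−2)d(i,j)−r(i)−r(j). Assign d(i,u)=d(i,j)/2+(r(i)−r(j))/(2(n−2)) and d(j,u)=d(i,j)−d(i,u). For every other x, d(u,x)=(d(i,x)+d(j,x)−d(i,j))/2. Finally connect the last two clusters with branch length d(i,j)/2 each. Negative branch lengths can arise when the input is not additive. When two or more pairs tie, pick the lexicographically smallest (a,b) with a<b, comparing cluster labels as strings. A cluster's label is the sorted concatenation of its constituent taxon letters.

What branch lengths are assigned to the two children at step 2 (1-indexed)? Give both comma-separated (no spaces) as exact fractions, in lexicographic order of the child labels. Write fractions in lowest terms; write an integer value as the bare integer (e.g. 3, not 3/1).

15/4,25/4

iteration 1: select H,S (d=13, Q=-133); attach at lengths (5/6, 73/6); label the merged cluster HS
  updated: d(B,HS)=41/2, d(HS,R)=39/2, d(HS,Y)=27/2
iteration 2: select B,R (d=10, Q=-58); attach at lengths (15/4, 25/4); label the merged cluster BR
  updated: d(BR,HS)=15, d(BR,Y)=4
iteration 3: select BR,HS (d=15, Q=-65/2); attach at lengths (11/4, 49/4); label the merged cluster BHRS
  updated: d(BHRS,Y)=5/4
iteration 4: select BHRS,Y (d=5/4); attach at lengths (5/8, 5/8); label the merged cluster BHRSY
final tree: (((B:15/4,R:25/4):11/4,(H:5/6,S:73/6):49/4):5/8,Y:5/8)
total length: 157/4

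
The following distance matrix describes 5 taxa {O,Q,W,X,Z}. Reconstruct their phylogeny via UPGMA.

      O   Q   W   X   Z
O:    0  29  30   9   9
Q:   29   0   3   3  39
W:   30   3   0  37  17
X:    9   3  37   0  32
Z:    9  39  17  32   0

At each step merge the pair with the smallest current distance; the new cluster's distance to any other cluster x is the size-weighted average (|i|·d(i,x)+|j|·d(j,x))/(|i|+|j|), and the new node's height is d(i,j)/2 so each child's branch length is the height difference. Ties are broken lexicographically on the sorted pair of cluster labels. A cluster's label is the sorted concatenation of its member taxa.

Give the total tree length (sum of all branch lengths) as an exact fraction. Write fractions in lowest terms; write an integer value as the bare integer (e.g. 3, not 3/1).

iteration 1: select Q,W (d=3); attach at lengths (3/2, 3/2); label the merged cluster QW
  updated: d(O,QW)=59/2, d(QW,X)=20, d(QW,Z)=28
iteration 2: select O,X (d=9); attach at lengths (9/2, 9/2); label the merged cluster OX
  updated: d(OX,QW)=99/4, d(OX,Z)=41/2
iteration 3: select OX,Z (d=41/2); attach at lengths (23/4, 41/4); label the merged cluster OXZ
  updated: d(OXZ,QW)=155/6
iteration 4: select OXZ,QW (d=155/6); attach at lengths (8/3, 137/12); label the merged cluster OQWXZ
final tree: (((O:9/2,X:9/2):23/4,Z:41/4):8/3,(Q:3/2,W:3/2):137/12)
total length: 505/12

505/12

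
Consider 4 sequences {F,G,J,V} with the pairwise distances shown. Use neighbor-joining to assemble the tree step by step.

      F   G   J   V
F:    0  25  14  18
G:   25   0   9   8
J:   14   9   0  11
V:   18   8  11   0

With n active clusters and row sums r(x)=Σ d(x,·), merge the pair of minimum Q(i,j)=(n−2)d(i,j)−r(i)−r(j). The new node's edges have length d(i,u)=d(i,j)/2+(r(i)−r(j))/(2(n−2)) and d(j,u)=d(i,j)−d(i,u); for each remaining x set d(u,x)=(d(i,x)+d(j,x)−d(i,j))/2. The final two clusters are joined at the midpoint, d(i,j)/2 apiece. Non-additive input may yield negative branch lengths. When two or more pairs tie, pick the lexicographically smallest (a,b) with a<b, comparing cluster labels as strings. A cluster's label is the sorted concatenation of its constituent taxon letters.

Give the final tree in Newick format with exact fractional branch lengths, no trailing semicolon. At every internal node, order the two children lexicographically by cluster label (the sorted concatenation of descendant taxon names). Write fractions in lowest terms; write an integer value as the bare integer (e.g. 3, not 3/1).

(((F:51/4,J:5/4):19/4,G:21/4):11/8,V:11/8)

step 1: merge (F,J) at d=14, Q=-63; branch lengths F→51/4, J→5/4; new cluster FJ
  updated: d(FJ,G)=10, d(FJ,V)=15/2
step 2: merge (FJ,G) at d=10, Q=-51/2; branch lengths FJ→19/4, G→21/4; new cluster FGJ
  updated: d(FGJ,V)=11/4
step 3: merge (FGJ,V) at d=11/4; branch lengths FGJ→11/8, V→11/8; new cluster FGJV
final tree: (((F:51/4,J:5/4):19/4,G:21/4):11/8,V:11/8)
total length: 107/4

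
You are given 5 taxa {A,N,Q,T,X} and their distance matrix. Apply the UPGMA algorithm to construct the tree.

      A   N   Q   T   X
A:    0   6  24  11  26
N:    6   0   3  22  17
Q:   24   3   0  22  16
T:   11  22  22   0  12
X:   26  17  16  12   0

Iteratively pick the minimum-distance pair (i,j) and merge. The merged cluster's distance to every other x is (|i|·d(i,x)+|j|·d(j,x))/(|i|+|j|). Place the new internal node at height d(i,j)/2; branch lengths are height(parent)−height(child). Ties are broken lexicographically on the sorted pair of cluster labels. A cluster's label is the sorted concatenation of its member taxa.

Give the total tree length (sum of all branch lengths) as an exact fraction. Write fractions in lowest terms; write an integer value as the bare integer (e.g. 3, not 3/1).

1. join N+Q (d=3) ⇒ NQ; edges |N|=3/2, |Q|=3/2
  updated: d(A,NQ)=15, d(NQ,T)=22, d(NQ,X)=33/2
2. join A+T (d=11) ⇒ AT; edges |A|=11/2, |T|=11/2
  updated: d(AT,NQ)=37/2, d(AT,X)=19
3. join NQ+X (d=33/2) ⇒ NQX; edges |NQ|=27/4, |X|=33/4
  updated: d(AT,NQX)=56/3
4. join AT+NQX (d=56/3) ⇒ ANQTX; edges |AT|=23/6, |NQX|=13/12
final tree: ((A:11/2,T:11/2):23/6,((N:3/2,Q:3/2):27/4,X:33/4):13/12)
total length: 407/12

407/12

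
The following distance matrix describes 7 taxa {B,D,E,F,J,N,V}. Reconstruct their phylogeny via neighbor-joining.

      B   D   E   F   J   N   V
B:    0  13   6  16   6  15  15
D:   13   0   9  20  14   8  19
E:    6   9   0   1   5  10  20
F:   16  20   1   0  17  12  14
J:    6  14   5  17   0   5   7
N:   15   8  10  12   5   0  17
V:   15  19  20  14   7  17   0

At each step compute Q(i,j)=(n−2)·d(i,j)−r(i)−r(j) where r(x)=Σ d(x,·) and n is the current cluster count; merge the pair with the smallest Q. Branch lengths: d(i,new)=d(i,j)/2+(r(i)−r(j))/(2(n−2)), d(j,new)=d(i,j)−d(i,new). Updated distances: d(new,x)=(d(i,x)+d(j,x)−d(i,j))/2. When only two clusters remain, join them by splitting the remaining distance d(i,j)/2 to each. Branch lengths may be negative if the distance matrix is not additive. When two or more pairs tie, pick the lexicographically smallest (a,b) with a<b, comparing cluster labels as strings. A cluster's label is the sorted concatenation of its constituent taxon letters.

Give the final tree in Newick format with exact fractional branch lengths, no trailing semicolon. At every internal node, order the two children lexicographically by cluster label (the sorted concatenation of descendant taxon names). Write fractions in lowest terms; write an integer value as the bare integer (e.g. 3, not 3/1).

(((B:73/16,(J:-5/12,V:89/12):39/16):25/16,(D:89/16,N:39/16):49/16):83/32,(E:-12/5,F:17/5):83/32)

iteration 1: select E,F (d=1, Q=-126); attach at lengths (-12/5, 17/5); label the merged cluster EF
  updated: d(B,EF)=21/2, d(D,EF)=14, d(EF,J)=21/2, d(EF,N)=21/2, d(EF,V)=33/2
iteration 2: select D,N (d=8, Q=-183/2); attach at lengths (89/16, 39/16); label the merged cluster DN
  updated: d(B,DN)=10, d(DN,EF)=33/4, d(DN,J)=11/2, d(DN,V)=14
iteration 3: select J,V (d=7, Q=-121/2); attach at lengths (-5/12, 89/12); label the merged cluster JV
  updated: d(B,JV)=7, d(DN,JV)=25/4, d(EF,JV)=10
iteration 4: select B,JV (d=7, Q=-147/4); attach at lengths (73/16, 39/16); label the merged cluster BJV
  updated: d(BJV,DN)=37/8, d(BJV,EF)=27/4
iteration 5: select BJV,DN (d=37/8, Q=-157/8); attach at lengths (25/16, 49/16); label the merged cluster BDJNV
  updated: d(BDJNV,EF)=83/16
iteration 6: select BDJNV,EF (d=83/16); attach at lengths (83/32, 83/32); label the merged cluster BDEFJNV
final tree: (((B:73/16,(J:-5/12,V:89/12):39/16):25/16,(D:89/16,N:39/16):49/16):83/32,(E:-12/5,F:17/5):83/32)
total length: 525/16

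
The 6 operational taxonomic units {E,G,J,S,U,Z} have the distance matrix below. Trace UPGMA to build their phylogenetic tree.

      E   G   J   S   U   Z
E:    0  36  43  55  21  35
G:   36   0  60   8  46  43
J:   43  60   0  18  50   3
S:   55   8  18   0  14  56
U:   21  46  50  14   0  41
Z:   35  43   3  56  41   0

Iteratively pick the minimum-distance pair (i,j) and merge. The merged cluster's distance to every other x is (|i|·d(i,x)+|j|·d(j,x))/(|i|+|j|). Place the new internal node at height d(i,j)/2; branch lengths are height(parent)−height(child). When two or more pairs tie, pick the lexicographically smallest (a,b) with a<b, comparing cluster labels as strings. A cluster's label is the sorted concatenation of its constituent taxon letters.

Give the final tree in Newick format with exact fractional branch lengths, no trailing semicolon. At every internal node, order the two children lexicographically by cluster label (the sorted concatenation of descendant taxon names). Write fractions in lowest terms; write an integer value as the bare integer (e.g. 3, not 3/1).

iteration 1: select J,Z (d=3); attach at lengths (3/2, 3/2); label the merged cluster JZ
  updated: d(E,JZ)=39, d(G,JZ)=103/2, d(JZ,S)=37, d(JZ,U)=91/2
iteration 2: select G,S (d=8); attach at lengths (4, 4); label the merged cluster GS
  updated: d(E,GS)=91/2, d(GS,JZ)=177/4, d(GS,U)=30
iteration 3: select E,U (d=21); attach at lengths (21/2, 21/2); label the merged cluster EU
  updated: d(EU,GS)=151/4, d(EU,JZ)=169/4
iteration 4: select EU,GS (d=151/4); attach at lengths (67/8, 119/8); label the merged cluster EGSU
  updated: d(EGSU,JZ)=173/4
iteration 5: select EGSU,JZ (d=173/4); attach at lengths (11/4, 161/8); label the merged cluster EGJSUZ
final tree: (((E:21/2,U:21/2):67/8,(G:4,S:4):119/8):11/4,(J:3/2,Z:3/2):161/8)
total length: 625/8

(((E:21/2,U:21/2):67/8,(G:4,S:4):119/8):11/4,(J:3/2,Z:3/2):161/8)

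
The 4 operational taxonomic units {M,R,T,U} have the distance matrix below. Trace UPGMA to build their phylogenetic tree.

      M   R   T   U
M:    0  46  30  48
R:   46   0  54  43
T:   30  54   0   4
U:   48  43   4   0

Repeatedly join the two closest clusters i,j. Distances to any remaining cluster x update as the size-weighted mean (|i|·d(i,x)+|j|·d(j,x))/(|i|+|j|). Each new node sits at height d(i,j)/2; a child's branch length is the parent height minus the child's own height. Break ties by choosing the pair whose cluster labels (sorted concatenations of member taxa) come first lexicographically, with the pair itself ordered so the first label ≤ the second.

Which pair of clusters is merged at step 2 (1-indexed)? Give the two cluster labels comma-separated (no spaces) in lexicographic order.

step 1: merge (T,U) at d=4; branch lengths T→2, U→2; new cluster TU
  updated: d(M,TU)=39, d(R,TU)=97/2
step 2: merge (M,TU) at d=39; branch lengths M→39/2, TU→35/2; new cluster MTU
  updated: d(MTU,R)=143/3
step 3: merge (MTU,R) at d=143/3; branch lengths MTU→13/3, R→143/6; new cluster MRTU
final tree: ((M:39/2,(T:2,U:2):35/2):13/3,R:143/6)
total length: 415/6

M,TU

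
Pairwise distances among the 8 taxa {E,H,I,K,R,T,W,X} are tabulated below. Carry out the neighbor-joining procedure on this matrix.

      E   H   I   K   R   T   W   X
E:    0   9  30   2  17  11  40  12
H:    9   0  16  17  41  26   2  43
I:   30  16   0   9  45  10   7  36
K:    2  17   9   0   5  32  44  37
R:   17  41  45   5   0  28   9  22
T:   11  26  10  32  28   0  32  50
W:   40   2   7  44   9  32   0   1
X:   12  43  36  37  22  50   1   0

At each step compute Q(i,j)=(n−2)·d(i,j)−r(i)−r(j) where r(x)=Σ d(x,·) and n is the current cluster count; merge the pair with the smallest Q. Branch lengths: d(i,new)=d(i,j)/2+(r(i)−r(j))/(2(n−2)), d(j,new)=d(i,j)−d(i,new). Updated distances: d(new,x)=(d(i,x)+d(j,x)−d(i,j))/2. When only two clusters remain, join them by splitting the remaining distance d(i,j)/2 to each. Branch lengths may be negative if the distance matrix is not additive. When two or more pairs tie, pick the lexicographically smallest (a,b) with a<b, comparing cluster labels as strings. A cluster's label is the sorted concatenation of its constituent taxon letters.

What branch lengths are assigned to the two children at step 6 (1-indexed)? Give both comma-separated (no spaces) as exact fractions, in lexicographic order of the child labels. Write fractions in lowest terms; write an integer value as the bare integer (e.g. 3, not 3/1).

step 1: merge (W,X) at d=1, Q=-330; branch lengths W→-5, X→6; new cluster WX
  updated: d(E,WX)=51/2, d(H,WX)=22, d(I,WX)=21, d(K,WX)=40, d(R,WX)=15, d(T,WX)=81/2
step 2: merge (R,WX) at d=15, Q=-240; branch lengths R→31/5, WX→44/5; new cluster RWX
  updated: d(E,RWX)=55/4, d(H,RWX)=24, d(I,RWX)=51/2, d(K,RWX)=15, d(RWX,T)=107/4
step 3: merge (I,T) at d=10, Q=-625/4; branch lengths I→99/32, T→221/32; new cluster IT
  updated: d(E,IT)=31/2, d(H,IT)=16, d(IT,K)=31/2, d(IT,RWX)=169/8
step 4: merge (H,IT) at d=16, Q=-689/8; branch lengths H→367/48, IT→401/48; new cluster HIT
  updated: d(E,HIT)=17/4, d(HIT,K)=33/4, d(HIT,RWX)=233/16
step 5: merge (E,K) at d=2, Q=-165/4; branch lengths E→-5/16, K→37/16; new cluster EK
  updated: d(EK,HIT)=21/4, d(EK,RWX)=107/8
step 6: merge (EK,HIT) at d=21/4, Q=-531/16; branch lengths EK→65/32, HIT→103/32; new cluster EHIKT
  updated: d(EHIKT,RWX)=363/32
step 7: merge (EHIKT,RWX) at d=363/32; branch lengths EHIKT→363/64, RWX→363/64; new cluster EHIKRTWX
final tree: (((E:-5/16,K:37/16):65/32,(H:367/48,(I:99/32,T:221/32):401/48):103/32):363/64,(R:31/5,(W:-5,X:6):44/5):363/64)
total length: 1939/32

65/32,103/32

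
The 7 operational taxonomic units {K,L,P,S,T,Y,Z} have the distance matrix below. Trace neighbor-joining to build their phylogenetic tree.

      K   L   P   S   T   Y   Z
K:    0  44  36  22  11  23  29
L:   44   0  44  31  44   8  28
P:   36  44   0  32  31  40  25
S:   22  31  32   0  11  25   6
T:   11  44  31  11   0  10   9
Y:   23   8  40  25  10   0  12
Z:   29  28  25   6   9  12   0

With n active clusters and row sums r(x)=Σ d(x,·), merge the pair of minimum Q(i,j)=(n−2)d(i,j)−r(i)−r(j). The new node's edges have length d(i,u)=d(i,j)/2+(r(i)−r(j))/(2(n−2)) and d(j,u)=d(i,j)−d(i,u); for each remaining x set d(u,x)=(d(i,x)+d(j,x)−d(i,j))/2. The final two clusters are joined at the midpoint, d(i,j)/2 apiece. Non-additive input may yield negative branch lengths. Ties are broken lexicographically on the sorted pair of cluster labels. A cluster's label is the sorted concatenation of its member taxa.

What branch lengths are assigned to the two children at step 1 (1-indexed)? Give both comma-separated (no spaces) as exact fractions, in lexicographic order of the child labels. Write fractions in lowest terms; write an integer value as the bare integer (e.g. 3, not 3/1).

121/10,-41/10

step 1: merge (L,Y) at d=8, Q=-277; branch lengths L→121/10, Y→-41/10; new cluster LY
  updated: d(K,LY)=59/2, d(LY,P)=38, d(LY,S)=24, d(LY,T)=23, d(LY,Z)=16
step 2: merge (K,T) at d=11, Q=-337/2; branch lengths K→173/16, T→3/16; new cluster KT
  updated: d(KT,LY)=83/4, d(KT,P)=28, d(KT,S)=11, d(KT,Z)=27/2
step 3: merge (S,Z) at d=6, Q=-231/2; branch lengths S→61/12, Z→11/12; new cluster SZ
  updated: d(KT,SZ)=37/4, d(LY,SZ)=17, d(P,SZ)=51/2
step 4: merge (KT,P) at d=28, Q=-187/2; branch lengths KT→45/8, P→179/8; new cluster KPT
  updated: d(KPT,LY)=123/8, d(KPT,SZ)=27/8
step 5: merge (KPT,LY) at d=123/8, Q=-143/4; branch lengths KPT→7/8, LY→29/2; new cluster KLPTY
  updated: d(KLPTY,SZ)=5/2
step 6: merge (KLPTY,SZ) at d=5/2; branch lengths KLPTY→5/4, SZ→5/4; new cluster KLPSTYZ
final tree: ((((K:173/16,T:3/16):45/8,P:179/8):7/8,(L:121/10,Y:-41/10):29/2):5/4,(S:61/12,Z:11/12):5/4)
total length: 567/8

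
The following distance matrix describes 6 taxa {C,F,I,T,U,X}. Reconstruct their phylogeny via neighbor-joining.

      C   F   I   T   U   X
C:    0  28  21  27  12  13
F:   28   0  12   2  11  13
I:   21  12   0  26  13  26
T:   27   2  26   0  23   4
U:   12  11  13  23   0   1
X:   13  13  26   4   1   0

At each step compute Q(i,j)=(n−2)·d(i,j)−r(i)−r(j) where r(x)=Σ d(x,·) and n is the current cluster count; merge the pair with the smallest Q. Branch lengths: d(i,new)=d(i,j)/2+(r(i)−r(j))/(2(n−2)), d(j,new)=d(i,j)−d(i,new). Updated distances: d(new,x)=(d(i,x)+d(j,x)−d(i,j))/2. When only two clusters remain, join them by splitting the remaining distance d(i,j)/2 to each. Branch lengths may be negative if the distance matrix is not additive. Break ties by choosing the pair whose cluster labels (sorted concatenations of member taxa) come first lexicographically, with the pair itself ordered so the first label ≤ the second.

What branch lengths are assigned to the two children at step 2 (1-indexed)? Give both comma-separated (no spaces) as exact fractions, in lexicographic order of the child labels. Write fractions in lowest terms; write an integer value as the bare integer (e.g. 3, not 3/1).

43/6,1/3

step 1: merge (F,T) at d=2, Q=-140; branch lengths F→-1, T→3; new cluster FT
  updated: d(C,FT)=53/2, d(FT,I)=18, d(FT,U)=16, d(FT,X)=15/2
step 2: merge (FT,X) at d=15/2, Q=-93; branch lengths FT→43/6, X→1/3; new cluster FTX
  updated: d(C,FTX)=16, d(FTX,I)=73/4, d(FTX,U)=19/4
step 3: merge (C,I) at d=21, Q=-237/4; branch lengths C→155/16, I→181/16; new cluster CI
  updated: d(CI,FTX)=53/8, d(CI,U)=2
step 4: merge (CI,FTX) at d=53/8, Q=-107/8; branch lengths CI→31/16, FTX→75/16; new cluster CFITX
  updated: d(CFITX,U)=1/16
step 5: merge (CFITX,U) at d=1/16; branch lengths CFITX→1/32, U→1/32; new cluster CFITUX
final tree: (((C:155/16,I:181/16):31/16,((F:-1,T:3):43/6,X:1/3):75/16):1/32,U:1/32)
total length: 595/16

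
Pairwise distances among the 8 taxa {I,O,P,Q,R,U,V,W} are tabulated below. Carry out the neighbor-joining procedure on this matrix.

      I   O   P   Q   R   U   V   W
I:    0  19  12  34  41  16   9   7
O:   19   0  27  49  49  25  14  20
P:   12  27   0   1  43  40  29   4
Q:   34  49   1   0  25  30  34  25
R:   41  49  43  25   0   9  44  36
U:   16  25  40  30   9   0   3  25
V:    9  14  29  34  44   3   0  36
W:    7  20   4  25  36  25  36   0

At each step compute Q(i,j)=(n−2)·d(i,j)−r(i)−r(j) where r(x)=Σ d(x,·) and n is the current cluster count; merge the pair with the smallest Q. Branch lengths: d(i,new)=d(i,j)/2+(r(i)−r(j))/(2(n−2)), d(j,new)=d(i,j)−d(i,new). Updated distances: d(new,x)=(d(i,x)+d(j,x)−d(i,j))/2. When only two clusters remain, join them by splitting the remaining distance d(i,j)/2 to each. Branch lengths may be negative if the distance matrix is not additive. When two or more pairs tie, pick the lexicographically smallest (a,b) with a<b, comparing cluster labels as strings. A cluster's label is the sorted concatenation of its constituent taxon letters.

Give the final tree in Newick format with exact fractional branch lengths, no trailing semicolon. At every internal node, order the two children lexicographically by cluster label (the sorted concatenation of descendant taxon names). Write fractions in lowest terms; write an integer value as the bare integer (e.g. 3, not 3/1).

(((I:69/32,((P:-3,Q:4):175/16,W:49/16):179/32):127/32,(O:81/8,V:31/8):135/32):465/64,(R:29/2,U:-11/2):465/64)

iteration 1: select P,Q (d=1, Q=-348); attach at lengths (-3, 4); label the merged cluster PQ
  updated: d(I,PQ)=45/2, d(O,PQ)=75/2, d(PQ,R)=67/2, d(PQ,U)=69/2, d(PQ,V)=31, d(PQ,W)=14
iteration 2: select R,U (d=9, Q=-280); attach at lengths (29/2, -11/2); label the merged cluster RU
  updated: d(I,RU)=24, d(O,RU)=65/2, d(PQ,RU)=59/2, d(RU,V)=19, d(RU,W)=26
iteration 3: select PQ,W (d=14, Q=-363/2); attach at lengths (175/16, 49/16); label the merged cluster PQW
  updated: d(I,PQW)=31/4, d(O,PQW)=87/4, d(PQW,RU)=83/4, d(PQW,V)=53/2
iteration 4: select O,V (d=14, Q=-455/4); attach at lengths (81/8, 31/8); label the merged cluster OV
  updated: d(I,OV)=7, d(OV,PQW)=137/8, d(OV,RU)=75/4
iteration 5: select I,PQW (d=31/4, Q=-551/8); attach at lengths (69/32, 179/32); label the merged cluster IPQW
  updated: d(IPQW,OV)=131/16, d(IPQW,RU)=37/2
iteration 6: select IPQW,OV (d=131/16, Q=-727/16); attach at lengths (127/32, 135/32); label the merged cluster IOPQVW
  updated: d(IOPQVW,RU)=465/32
iteration 7: select IOPQVW,RU (d=465/32); attach at lengths (465/64, 465/64); label the merged cluster IOPQRUVW
final tree: (((I:69/32,((P:-3,Q:4):175/16,W:49/16):179/32):127/32,(O:81/8,V:31/8):135/32):465/64,(R:29/2,U:-11/2):465/64)
total length: 2191/32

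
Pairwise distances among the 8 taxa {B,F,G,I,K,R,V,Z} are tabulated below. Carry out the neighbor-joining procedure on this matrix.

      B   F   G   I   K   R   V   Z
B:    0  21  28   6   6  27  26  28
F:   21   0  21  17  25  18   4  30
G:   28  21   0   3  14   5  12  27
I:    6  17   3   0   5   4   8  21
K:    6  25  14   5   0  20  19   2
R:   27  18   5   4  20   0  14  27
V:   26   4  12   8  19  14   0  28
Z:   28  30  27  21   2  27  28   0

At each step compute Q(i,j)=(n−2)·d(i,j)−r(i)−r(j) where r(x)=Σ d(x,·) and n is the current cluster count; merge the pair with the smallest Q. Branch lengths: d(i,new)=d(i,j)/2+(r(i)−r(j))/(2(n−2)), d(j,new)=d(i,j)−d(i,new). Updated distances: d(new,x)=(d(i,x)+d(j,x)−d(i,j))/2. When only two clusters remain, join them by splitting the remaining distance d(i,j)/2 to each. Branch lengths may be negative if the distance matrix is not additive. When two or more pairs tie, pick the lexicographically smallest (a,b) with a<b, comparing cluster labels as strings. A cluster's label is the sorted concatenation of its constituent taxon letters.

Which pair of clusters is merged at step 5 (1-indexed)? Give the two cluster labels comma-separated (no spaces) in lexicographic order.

1. join K+Z (d=2, Q=-242) ⇒ KZ; edges |K|=-5, |Z|=7
  updated: d(B,KZ)=16, d(F,KZ)=53/2, d(G,KZ)=39/2, d(I,KZ)=12, d(KZ,R)=45/2, d(KZ,V)=45/2
2. join F+V (d=4, Q=-174) ⇒ FV; edges |F|=41/10, |V|=-1/10
  updated: d(B,FV)=43/2, d(FV,G)=29/2, d(FV,I)=21/2, d(FV,KZ)=45/2, d(FV,R)=14
3. join B+KZ (d=16, Q=-127) ⇒ BKZ; edges |B|=35/4, |KZ|=29/4
  updated: d(BKZ,FV)=14, d(BKZ,G)=63/4, d(BKZ,I)=1, d(BKZ,R)=67/4
4. join BKZ+I (d=1, Q=-63) ⇒ BIKZ; edges |BKZ|=16/3, |I|=-13/3
  updated: d(BIKZ,FV)=47/4, d(BIKZ,G)=71/8, d(BIKZ,R)=79/8
5. join BIKZ+FV (d=47/4, Q=-189/4) ⇒ BFIKVZ; edges |BIKZ|=55/16, |FV|=133/16
  updated: d(BFIKVZ,G)=93/16, d(BFIKVZ,R)=97/16
6. join BFIKVZ+G (d=93/16, Q=-135/8) ⇒ BFGIKVZ; edges |BFIKVZ|=55/16, |G|=19/8
  updated: d(BFGIKVZ,R)=21/8
7. join BFGIKVZ+R (d=21/8) ⇒ BFGIKRVZ; edges |BFGIKVZ|=21/16, |R|=21/16
final tree: (((((B:35/4,(K:-5,Z:7):29/4):16/3,I:-13/3):55/16,(F:41/10,V:-1/10):133/16):55/16,G:19/8):21/16,R:21/16)
total length: 691/16

BIKZ,FV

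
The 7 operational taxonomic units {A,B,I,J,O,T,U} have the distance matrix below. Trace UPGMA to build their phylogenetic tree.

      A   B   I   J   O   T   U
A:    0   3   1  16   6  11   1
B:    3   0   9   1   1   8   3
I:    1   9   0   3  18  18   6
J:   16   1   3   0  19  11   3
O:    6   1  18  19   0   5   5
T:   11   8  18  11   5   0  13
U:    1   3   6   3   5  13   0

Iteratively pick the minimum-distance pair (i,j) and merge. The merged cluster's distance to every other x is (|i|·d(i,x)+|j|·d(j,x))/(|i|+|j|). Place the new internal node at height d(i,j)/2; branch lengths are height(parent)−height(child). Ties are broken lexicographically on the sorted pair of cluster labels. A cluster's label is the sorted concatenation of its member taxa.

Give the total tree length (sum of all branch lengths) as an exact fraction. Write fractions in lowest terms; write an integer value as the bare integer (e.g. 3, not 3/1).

115/6

1. join A+I (d=1) ⇒ AI; edges |A|=1/2, |I|=1/2
  updated: d(AI,B)=6, d(AI,J)=19/2, d(AI,O)=12, d(AI,T)=29/2, d(AI,U)=7/2
2. join B+J (d=1) ⇒ BJ; edges |B|=1/2, |J|=1/2
  updated: d(AI,BJ)=31/4, d(BJ,O)=10, d(BJ,T)=19/2, d(BJ,U)=3
3. join BJ+U (d=3) ⇒ BJU; edges |BJ|=1, |U|=3/2
  updated: d(AI,BJU)=19/3, d(BJU,O)=25/3, d(BJU,T)=32/3
4. join O+T (d=5) ⇒ OT; edges |O|=5/2, |T|=5/2
  updated: d(AI,OT)=53/4, d(BJU,OT)=19/2
5. join AI+BJU (d=19/3) ⇒ ABIJU; edges |AI|=8/3, |BJU|=5/3
  updated: d(ABIJU,OT)=11
6. join ABIJU+OT (d=11) ⇒ ABIJOTU; edges |ABIJU|=7/3, |OT|=3
final tree: (((A:1/2,I:1/2):8/3,((B:1/2,J:1/2):1,U:3/2):5/3):7/3,(O:5/2,T:5/2):3)
total length: 115/6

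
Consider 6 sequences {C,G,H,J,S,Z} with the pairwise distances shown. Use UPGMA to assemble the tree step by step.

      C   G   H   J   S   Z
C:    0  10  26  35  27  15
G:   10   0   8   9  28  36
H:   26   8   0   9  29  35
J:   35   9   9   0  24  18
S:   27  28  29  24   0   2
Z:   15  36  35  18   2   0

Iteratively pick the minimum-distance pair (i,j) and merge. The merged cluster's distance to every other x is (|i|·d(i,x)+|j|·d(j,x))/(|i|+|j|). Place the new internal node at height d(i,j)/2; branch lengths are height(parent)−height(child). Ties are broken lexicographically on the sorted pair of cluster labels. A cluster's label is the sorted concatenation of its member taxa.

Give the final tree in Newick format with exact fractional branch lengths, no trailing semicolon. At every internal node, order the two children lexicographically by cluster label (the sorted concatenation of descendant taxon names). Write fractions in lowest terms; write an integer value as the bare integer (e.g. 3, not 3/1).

((C:21/2,(S:1,Z:1):19/2):26/9,((G:4,H:4):1/2,J:9/2):80/9)

iteration 1: select S,Z (d=2); attach at lengths (1, 1); label the merged cluster SZ
  updated: d(C,SZ)=21, d(G,SZ)=32, d(H,SZ)=32, d(J,SZ)=21
iteration 2: select G,H (d=8); attach at lengths (4, 4); label the merged cluster GH
  updated: d(C,GH)=18, d(GH,J)=9, d(GH,SZ)=32
iteration 3: select GH,J (d=9); attach at lengths (1/2, 9/2); label the merged cluster GHJ
  updated: d(C,GHJ)=71/3, d(GHJ,SZ)=85/3
iteration 4: select C,SZ (d=21); attach at lengths (21/2, 19/2); label the merged cluster CSZ
  updated: d(CSZ,GHJ)=241/9
iteration 5: select CSZ,GHJ (d=241/9); attach at lengths (26/9, 80/9); label the merged cluster CGHJSZ
final tree: ((C:21/2,(S:1,Z:1):19/2):26/9,((G:4,H:4):1/2,J:9/2):80/9)
total length: 421/9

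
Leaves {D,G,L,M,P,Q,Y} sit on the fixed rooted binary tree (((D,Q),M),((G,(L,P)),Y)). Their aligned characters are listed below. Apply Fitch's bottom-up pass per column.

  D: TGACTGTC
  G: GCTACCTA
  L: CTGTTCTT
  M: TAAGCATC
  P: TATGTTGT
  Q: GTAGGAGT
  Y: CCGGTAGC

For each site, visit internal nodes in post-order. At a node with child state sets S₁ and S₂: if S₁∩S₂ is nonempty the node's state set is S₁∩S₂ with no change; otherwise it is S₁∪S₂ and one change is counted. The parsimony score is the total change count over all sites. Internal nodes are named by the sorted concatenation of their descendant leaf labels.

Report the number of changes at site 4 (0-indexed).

DQ@0: {T} ∪ {G} = {G,T} (union, +1)
DMQ@0: {G,T} ∩ {T} = {T} (intersection, +0)
LP@0: {C} ∪ {T} = {C,T} (union, +1)
GLP@0: {G} ∪ {C,T} = {C,G,T} (union, +1)
GLPY@0: {C,G,T} ∩ {C} = {C} (intersection, +0)
DGLMPQY@0: {T} ∪ {C} = {C,T} (union, +1)
DQ@1: {G} ∪ {T} = {G,T} (union, +1)
DMQ@1: {G,T} ∪ {A} = {A,G,T} (union, +1)
LP@1: {T} ∪ {A} = {A,T} (union, +1)
GLP@1: {C} ∪ {A,T} = {A,C,T} (union, +1)
GLPY@1: {A,C,T} ∩ {C} = {C} (intersection, +0)
DGLMPQY@1: {A,G,T} ∪ {C} = {A,C,G,T} (union, +1)
DQ@2: {A} ∩ {A} = {A} (intersection, +0)
DMQ@2: {A} ∩ {A} = {A} (intersection, +0)
LP@2: {G} ∪ {T} = {G,T} (union, +1)
GLP@2: {T} ∩ {G,T} = {T} (intersection, +0)
GLPY@2: {T} ∪ {G} = {G,T} (union, +1)
DGLMPQY@2: {A} ∪ {G,T} = {A,G,T} (union, +1)
DQ@3: {C} ∪ {G} = {C,G} (union, +1)
DMQ@3: {C,G} ∩ {G} = {G} (intersection, +0)
LP@3: {T} ∪ {G} = {G,T} (union, +1)
GLP@3: {A} ∪ {G,T} = {A,G,T} (union, +1)
GLPY@3: {A,G,T} ∩ {G} = {G} (intersection, +0)
DGLMPQY@3: {G} ∩ {G} = {G} (intersection, +0)
DQ@4: {T} ∪ {G} = {G,T} (union, +1)
DMQ@4: {G,T} ∪ {C} = {C,G,T} (union, +1)
LP@4: {T} ∩ {T} = {T} (intersection, +0)
GLP@4: {C} ∪ {T} = {C,T} (union, +1)
GLPY@4: {C,T} ∩ {T} = {T} (intersection, +0)
DGLMPQY@4: {C,G,T} ∩ {T} = {T} (intersection, +0)
DQ@5: {G} ∪ {A} = {A,G} (union, +1)
DMQ@5: {A,G} ∩ {A} = {A} (intersection, +0)
LP@5: {C} ∪ {T} = {C,T} (union, +1)
GLP@5: {C} ∩ {C,T} = {C} (intersection, +0)
GLPY@5: {C} ∪ {A} = {A,C} (union, +1)
DGLMPQY@5: {A} ∩ {A,C} = {A} (intersection, +0)
DQ@6: {T} ∪ {G} = {G,T} (union, +1)
DMQ@6: {G,T} ∩ {T} = {T} (intersection, +0)
LP@6: {T} ∪ {G} = {G,T} (union, +1)
GLP@6: {T} ∩ {G,T} = {T} (intersection, +0)
GLPY@6: {T} ∪ {G} = {G,T} (union, +1)
DGLMPQY@6: {T} ∩ {G,T} = {T} (intersection, +0)
DQ@7: {C} ∪ {T} = {C,T} (union, +1)
DMQ@7: {C,T} ∩ {C} = {C} (intersection, +0)
LP@7: {T} ∩ {T} = {T} (intersection, +0)
GLP@7: {A} ∪ {T} = {A,T} (union, +1)
GLPY@7: {A,T} ∪ {C} = {A,C,T} (union, +1)
DGLMPQY@7: {C} ∩ {A,C,T} = {C} (intersection, +0)
per-site changes: [4, 5, 3, 3, 3, 3, 3, 3]; total = 27

3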